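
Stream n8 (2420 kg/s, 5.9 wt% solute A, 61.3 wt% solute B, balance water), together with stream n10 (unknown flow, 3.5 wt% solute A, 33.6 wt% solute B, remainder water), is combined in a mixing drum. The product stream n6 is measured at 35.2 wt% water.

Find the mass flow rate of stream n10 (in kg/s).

209.7 kg/s

Let n10 be the unknown flow. Total out = 2420 + n10.
water balance: 793.76 + 0.629·n10 = 0.352·(2420 + n10)
(0.629 − 0.352)·n10 = 0.352×2420 − 793.76 = 58.08
n10 = 58.08 / 0.277 = 209.68 kg/s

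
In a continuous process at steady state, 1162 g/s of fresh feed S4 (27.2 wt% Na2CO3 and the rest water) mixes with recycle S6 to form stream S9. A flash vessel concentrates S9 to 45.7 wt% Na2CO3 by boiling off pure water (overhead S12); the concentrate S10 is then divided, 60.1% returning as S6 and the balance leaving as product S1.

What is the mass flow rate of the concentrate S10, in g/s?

Overall Na2CO3 balance (none leaves overhead): Na2CO3 in fresh feed = Na2CO3 in product, i.e. 1162×0.272 = (1−0.601)·S10·0.457.
S10 = 316.06/(0.457×0.399) = 1733.3 g/s.

1733 g/s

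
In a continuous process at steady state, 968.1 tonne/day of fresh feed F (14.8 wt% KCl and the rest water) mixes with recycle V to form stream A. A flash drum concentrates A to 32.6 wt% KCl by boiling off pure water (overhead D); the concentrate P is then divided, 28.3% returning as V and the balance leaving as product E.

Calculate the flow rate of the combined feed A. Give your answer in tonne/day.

1142 tonne/day

Overall KCl balance (none leaves overhead): KCl in fresh feed = KCl in product, i.e. 968.1×0.148 = (1−0.283)·P·0.326.
P = 143.28/(0.326×0.717) = 612.98 tonne/day.
Recycle V = 0.283×612.98 = 173.47 tonne/day.
Combined feed A = 968.1 + 173.47 = 1141.6 tonne/day.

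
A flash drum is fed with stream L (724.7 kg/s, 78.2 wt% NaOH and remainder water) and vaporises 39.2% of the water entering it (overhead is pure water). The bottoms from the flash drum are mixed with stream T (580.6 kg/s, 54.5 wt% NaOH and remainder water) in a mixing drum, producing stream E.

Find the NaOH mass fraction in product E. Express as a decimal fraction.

0.710

Vapour removed = 0.392×0.218×724.7 = 61.93 kg/s; concentrate = 662.77 kg/s.
NaOH reaching the mixer = 566.72 (from concentrate) + 580.6×0.545 = 883.14 kg/s.
Product flow = 662.77 + 580.6 = 1243.4 kg/s; NaOH fraction = 0.710.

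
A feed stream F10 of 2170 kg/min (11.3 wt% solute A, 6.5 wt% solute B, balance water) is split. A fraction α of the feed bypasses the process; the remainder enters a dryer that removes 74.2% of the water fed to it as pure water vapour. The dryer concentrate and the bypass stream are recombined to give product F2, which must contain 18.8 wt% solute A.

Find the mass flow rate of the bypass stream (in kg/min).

750.7 kg/min

All 2170×0.113 = 245.21 kg/min of solute A reaches F2, so F2 = 245.21/0.188 = 1304.3 kg/min and vapour = 865.69 kg/min.
The evaporator receives (1−α)·2170 of feed at 0.822 water and removes 0.742 of that water:
0.742×0.822×(1−α)×2170 = 865.69
(1−α) = 865.69/1323.5 = 0.6541;  α = 0.3459.
Bypass flow = 0.3459×2170 = 750.66 kg/min.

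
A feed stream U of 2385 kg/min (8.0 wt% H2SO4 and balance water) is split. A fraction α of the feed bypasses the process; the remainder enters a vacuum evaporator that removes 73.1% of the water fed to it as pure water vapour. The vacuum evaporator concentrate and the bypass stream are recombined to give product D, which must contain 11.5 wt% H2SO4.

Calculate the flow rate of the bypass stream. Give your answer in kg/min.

All 2385×0.080 = 190.8 kg/min of H2SO4 reaches D, so D = 190.8/0.115 = 1659.1 kg/min and vapour = 725.87 kg/min.
The evaporator receives (1−α)·2385 of feed at 0.920 water and removes 0.731 of that water:
0.731×0.920×(1−α)×2385 = 725.87
(1−α) = 725.87/1604 = 0.4525;  α = 0.5475.
Bypass flow = 0.5475×2385 = 1305.7 kg/min.

1306 kg/min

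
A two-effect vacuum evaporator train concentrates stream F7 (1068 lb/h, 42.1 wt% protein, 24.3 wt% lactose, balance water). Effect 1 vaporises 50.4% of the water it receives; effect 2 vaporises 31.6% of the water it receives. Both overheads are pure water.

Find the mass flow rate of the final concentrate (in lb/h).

830.9 lb/h

water in feed = 1068×0.336 = 358.85 lb/h.
After stage 1: water left = (1−0.504)×358.85 = 177.99; stream total = 887.14 lb/h.
After stage 2: water left = (1−0.316)×177.99 = 121.74; final concentrate = 830.9 lb/h.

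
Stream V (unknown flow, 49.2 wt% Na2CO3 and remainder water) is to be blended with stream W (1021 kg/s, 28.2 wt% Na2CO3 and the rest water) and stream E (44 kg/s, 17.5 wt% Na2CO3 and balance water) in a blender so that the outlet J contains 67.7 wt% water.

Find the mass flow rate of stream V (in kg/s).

286.2 kg/s

Let V be the unknown flow. Total out = 1065 + V.
water balance: 769.38 + 0.508·V = 0.677·(1065 + V)
(0.508 − 0.677)·V = 0.677×1065 − 769.38 = -48.373
V = -48.373 / -0.169 = 286.23 kg/s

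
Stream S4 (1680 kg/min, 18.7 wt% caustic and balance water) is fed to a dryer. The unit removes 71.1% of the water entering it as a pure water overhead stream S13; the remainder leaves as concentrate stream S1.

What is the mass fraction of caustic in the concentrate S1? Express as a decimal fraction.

0.4432

caustic is not removed: 1680×0.187 = 314.16 kg/min of caustic enters S1.
water entering = 1680×0.813 = 1365.8 kg/min; overhead removed = 0.711×1365.8 = 971.11 kg/min.
Concentrate = 1680 − 971.11 = 708.89 kg/min.
Mass fraction = 314.16/708.89 = 0.4432.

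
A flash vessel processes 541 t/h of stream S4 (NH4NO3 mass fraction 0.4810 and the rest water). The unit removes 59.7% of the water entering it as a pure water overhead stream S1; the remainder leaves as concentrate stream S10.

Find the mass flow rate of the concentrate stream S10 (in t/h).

373.4 t/h

water entering = 541×0.519 = 280.78 t/h; overhead removed = 0.597×280.78 = 167.63 t/h.
Concentrate = 541 − 167.63 = 373.37 t/h.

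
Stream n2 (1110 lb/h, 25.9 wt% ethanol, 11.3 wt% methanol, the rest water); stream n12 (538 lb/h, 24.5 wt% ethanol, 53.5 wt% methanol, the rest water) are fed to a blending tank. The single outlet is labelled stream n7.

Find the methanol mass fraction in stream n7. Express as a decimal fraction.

0.251

Total flow out = 1110 + 538 = 1648 lb/h.
methanol in = 1110×0.113 + 538×0.535 = 413.26 lb/h.
methanol mass fraction in n7 = 413.26/1648 = 0.251.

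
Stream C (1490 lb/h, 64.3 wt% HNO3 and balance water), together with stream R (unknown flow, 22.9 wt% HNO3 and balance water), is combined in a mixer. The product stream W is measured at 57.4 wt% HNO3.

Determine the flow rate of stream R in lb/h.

Let R be the unknown flow. Total out = 1490 + R.
HNO3 balance: 958.07 + 0.229·R = 0.574·(1490 + R)
(0.229 − 0.574)·R = 0.574×1490 − 958.07 = -102.81
R = -102.81 / -0.345 = 298 lb/h

298 lb/h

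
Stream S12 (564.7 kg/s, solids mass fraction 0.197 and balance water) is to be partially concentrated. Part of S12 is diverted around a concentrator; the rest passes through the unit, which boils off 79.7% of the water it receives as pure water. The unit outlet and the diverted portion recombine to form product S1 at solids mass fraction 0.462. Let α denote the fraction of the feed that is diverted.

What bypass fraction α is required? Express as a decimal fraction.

All 564.7×0.197 = 111.25 kg/s of solids reaches S1, so S1 = 111.25/0.462 = 240.79 kg/s and vapour = 323.91 kg/s.
The evaporator receives (1−α)·564.7 of feed at 0.803 water and removes 0.797 of that water:
0.797×0.803×(1−α)×564.7 = 323.91
(1−α) = 323.91/361.4 = 0.8963;  α = 0.1037.

0.104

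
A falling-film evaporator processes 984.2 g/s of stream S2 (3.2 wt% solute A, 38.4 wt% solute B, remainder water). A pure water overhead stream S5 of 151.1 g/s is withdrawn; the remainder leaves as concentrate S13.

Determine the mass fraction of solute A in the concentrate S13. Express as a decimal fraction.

solute A is not removed: 984.2×0.032 = 31.494 g/s of solute A enters S13.
Concentrate = 984.2 − 151.1 = 833.1 g/s.
Mass fraction = 31.494/833.1 = 0.038.

0.038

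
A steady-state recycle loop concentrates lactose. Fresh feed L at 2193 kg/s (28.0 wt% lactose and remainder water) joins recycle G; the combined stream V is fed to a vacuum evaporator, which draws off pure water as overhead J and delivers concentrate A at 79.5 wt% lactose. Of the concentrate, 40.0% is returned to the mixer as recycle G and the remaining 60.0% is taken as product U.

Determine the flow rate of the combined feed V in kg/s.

2708 kg/s

Overall lactose balance (none leaves overhead): lactose in fresh feed = lactose in product, i.e. 2193×0.280 = (1−0.400)·A·0.795.
A = 614.04/(0.795×0.600) = 1287.3 kg/s.
Recycle G = 0.400×1287.3 = 514.92 kg/s.
Combined feed V = 2193 + 514.92 = 2707.9 kg/s.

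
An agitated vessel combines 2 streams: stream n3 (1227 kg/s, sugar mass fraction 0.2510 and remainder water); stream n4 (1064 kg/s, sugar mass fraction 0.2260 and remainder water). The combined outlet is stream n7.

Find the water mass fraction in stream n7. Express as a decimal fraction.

0.7606

Total flow out = 1227 + 1064 = 2291 kg/s.
water in = 1227×0.749 + 1064×0.774 = 1742.6 kg/s.
water mass fraction in n7 = 1742.6/2291 = 0.7606.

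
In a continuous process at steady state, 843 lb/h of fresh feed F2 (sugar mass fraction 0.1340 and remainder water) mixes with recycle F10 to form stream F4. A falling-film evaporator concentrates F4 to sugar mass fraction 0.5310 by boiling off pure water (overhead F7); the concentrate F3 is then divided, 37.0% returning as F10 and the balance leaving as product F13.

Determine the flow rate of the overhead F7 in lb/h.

630.3 lb/h

Overall sugar balance (none leaves overhead): sugar in fresh feed = sugar in product, i.e. 843×0.134 = (1−0.370)·F3·0.531.
F3 = 112.96/(0.531×0.630) = 337.67 lb/h.
Recycle F10 = 0.370×337.67 = 124.94 lb/h.
Combined feed F4 = 843 + 124.94 = 967.94 lb/h.
Overhead F7 = F4 − F3 = 967.94 − 337.67 = 630.27 lb/h.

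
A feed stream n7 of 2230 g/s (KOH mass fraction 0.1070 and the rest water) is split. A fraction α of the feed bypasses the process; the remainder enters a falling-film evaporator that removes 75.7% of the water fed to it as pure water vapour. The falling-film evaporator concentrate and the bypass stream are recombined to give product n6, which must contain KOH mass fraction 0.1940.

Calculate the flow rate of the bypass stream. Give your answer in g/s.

750.6 g/s

All 2230×0.107 = 238.61 g/s of KOH reaches n6, so n6 = 238.61/0.194 = 1229.9 g/s and vapour = 1000.1 g/s.
The evaporator receives (1−α)·2230 of feed at 0.893 water and removes 0.757 of that water:
0.757×0.893×(1−α)×2230 = 1000.1
(1−α) = 1000.1/1507.5 = 0.6634;  α = 0.3366.
Bypass flow = 0.3366×2230 = 750.64 g/s.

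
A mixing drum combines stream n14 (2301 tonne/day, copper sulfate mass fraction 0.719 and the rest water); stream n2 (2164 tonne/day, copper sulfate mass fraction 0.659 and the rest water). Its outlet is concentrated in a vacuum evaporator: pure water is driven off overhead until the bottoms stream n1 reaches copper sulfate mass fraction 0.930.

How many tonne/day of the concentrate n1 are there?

3312 tonne/day

copper sulfate entering = 2301×0.719 + 2164×0.659 = 3080.5 tonne/day.
All copper sulfate reports to n1, so n1 = 3080.5/0.930 = 3312.4 tonne/day.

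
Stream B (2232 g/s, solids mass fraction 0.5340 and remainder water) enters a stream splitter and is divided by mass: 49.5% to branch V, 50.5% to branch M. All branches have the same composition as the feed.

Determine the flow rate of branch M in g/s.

Branch M flow = 0.505×2232 = 1127.2 g/s.

1127 g/s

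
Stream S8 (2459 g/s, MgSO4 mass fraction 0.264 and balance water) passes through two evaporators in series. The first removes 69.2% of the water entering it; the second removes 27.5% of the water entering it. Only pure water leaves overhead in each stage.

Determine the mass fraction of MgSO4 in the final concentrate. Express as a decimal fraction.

water in feed = 2459×0.736 = 1809.8 g/s.
After stage 1: water left = (1−0.692)×1809.8 = 557.43; stream total = 1206.6 g/s.
After stage 2: water left = (1−0.275)×557.43 = 404.13; final concentrate = 1053.3 g/s.
MgSO4 fraction = 649.18/1053.3 = 0.616.

0.616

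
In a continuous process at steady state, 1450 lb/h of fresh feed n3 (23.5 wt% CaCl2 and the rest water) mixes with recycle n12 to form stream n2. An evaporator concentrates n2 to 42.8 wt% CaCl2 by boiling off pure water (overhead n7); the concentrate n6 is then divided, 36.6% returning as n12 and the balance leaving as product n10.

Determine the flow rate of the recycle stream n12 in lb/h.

Overall CaCl2 balance (none leaves overhead): CaCl2 in fresh feed = CaCl2 in product, i.e. 1450×0.235 = (1−0.366)·n6·0.428.
n6 = 340.75/(0.428×0.634) = 1255.7 lb/h.
Recycle n12 = 0.366×1255.7 = 459.6 lb/h.

459.6 lb/h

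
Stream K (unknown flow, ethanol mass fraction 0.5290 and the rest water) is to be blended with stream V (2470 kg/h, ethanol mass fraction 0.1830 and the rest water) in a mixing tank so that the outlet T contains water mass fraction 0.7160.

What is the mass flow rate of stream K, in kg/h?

1018 kg/h

Let K be the unknown flow. Total out = 2470 + K.
water balance: 2018 + 0.471·K = 0.716·(2470 + K)
(0.471 − 0.716)·K = 0.716×2470 − 2018 = -249.47
K = -249.47 / -0.245 = 1018.2 kg/h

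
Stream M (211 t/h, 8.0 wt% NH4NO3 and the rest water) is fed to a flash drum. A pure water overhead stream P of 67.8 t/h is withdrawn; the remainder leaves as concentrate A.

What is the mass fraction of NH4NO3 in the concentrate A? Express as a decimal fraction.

NH4NO3 is not removed: 211×0.080 = 16.88 t/h of NH4NO3 enters A.
Concentrate = 211 − 67.8 = 143.2 t/h.
Mass fraction = 16.88/143.2 = 0.1179.

0.1179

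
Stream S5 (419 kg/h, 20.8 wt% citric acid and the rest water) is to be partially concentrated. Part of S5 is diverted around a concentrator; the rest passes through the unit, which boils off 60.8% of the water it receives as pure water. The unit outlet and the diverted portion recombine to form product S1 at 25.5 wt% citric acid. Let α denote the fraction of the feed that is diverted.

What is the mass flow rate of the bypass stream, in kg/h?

All 419×0.208 = 87.152 kg/h of citric acid reaches S1, so S1 = 87.152/0.255 = 341.77 kg/h and vapour = 77.227 kg/h.
The evaporator receives (1−α)·419 of feed at 0.792 water and removes 0.608 of that water:
0.608×0.792×(1−α)×419 = 77.227
(1−α) = 77.227/201.76 = 0.3828;  α = 0.6172.
Bypass flow = 0.6172×419 = 258.62 kg/h.

258.6 kg/h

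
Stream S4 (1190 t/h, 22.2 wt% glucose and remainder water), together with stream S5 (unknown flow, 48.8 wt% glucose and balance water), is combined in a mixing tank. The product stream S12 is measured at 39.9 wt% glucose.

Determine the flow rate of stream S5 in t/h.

Let S5 be the unknown flow. Total out = 1190 + S5.
glucose balance: 264.18 + 0.488·S5 = 0.399·(1190 + S5)
(0.488 − 0.399)·S5 = 0.399×1190 − 264.18 = 210.63
S5 = 210.63 / 0.089 = 2366.6 t/h

2367 t/h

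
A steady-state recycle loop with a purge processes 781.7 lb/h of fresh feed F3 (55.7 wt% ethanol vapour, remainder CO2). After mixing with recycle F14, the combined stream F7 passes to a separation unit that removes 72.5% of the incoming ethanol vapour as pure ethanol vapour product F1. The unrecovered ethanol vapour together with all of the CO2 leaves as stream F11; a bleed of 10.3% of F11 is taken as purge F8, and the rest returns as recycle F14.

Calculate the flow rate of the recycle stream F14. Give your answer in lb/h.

CO2 enters only via F3 and leaves only via the purge: 781.7×0.443 = 0.103×(CO2 in F11), and the separation unit passes all CO2, so CO2 in F7 = CO2 in F11 = 3362.1 lb/h.
ethanol vapour in F7: m_A = 781.7×0.557 + (1−0.103)·(1−0.725)·m_A, so m_A = 435.41/0.7533 = 577.98 lb/h.
F11 = (1−0.725)×577.98 + 3362.1 = 3521 lb/h.
Recycle F14 = (1−0.103)×3521 = 3158.3 lb/h.

3158 lb/h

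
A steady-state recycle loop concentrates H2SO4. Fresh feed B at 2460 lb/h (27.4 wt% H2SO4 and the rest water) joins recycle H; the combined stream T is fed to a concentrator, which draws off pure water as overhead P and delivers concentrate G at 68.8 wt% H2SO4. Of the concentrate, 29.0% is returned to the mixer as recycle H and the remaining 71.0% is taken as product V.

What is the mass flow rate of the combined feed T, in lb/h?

Overall H2SO4 balance (none leaves overhead): H2SO4 in fresh feed = H2SO4 in product, i.e. 2460×0.274 = (1−0.290)·G·0.688.
G = 674.04/(0.688×0.710) = 1379.9 lb/h.
Recycle H = 0.290×1379.9 = 400.16 lb/h.
Combined feed T = 2460 + 400.16 = 2860.2 lb/h.

2860 lb/h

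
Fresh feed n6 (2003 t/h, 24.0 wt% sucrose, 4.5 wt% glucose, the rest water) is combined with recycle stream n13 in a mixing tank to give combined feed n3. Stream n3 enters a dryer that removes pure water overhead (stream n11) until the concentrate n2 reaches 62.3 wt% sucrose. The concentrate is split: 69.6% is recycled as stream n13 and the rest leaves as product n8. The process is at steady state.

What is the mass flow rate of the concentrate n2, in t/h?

2538 t/h

Overall sucrose balance (none leaves overhead): sucrose in fresh feed = sucrose in product, i.e. 2003×0.240 = (1−0.696)·n2·0.623.
n2 = 480.72/(0.623×0.304) = 2538.2 t/h.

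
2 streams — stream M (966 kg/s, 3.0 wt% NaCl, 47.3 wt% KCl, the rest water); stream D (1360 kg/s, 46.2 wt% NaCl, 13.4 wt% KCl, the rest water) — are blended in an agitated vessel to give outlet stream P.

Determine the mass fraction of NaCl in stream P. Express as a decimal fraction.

Total flow out = 966 + 1360 = 2326 kg/s.
NaCl in = 966×0.030 + 1360×0.462 = 657.3 kg/s.
NaCl mass fraction in P = 657.3/2326 = 0.2826.

0.2826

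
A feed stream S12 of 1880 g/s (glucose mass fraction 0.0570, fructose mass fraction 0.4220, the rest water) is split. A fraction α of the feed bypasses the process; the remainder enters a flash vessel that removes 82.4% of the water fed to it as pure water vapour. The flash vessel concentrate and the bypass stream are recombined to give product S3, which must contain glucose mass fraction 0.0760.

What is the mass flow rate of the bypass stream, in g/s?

785.2 g/s

All 1880×0.057 = 107.16 g/s of glucose reaches S3, so S3 = 107.16/0.076 = 1410 g/s and vapour = 470 g/s.
The evaporator receives (1−α)·1880 of feed at 0.521 water and removes 0.824 of that water:
0.824×0.521×(1−α)×1880 = 470
(1−α) = 470/807.09 = 0.5823;  α = 0.4177.
Bypass flow = 0.4177×1880 = 785.2 g/s.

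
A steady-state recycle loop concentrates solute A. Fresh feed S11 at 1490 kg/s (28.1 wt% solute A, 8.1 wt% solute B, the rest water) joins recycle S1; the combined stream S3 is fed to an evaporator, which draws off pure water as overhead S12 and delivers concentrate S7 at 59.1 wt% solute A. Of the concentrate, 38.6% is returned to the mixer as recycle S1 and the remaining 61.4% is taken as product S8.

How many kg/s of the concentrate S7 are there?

Overall solute A balance (none leaves overhead): solute A in fresh feed = solute A in product, i.e. 1490×0.281 = (1−0.386)·S7·0.591.
S7 = 418.69/(0.591×0.614) = 1153.8 kg/s.

1154 kg/s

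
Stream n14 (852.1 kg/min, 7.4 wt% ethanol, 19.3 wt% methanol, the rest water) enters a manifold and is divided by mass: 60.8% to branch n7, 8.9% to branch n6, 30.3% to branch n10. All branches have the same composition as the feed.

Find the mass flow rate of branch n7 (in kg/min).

518.1 kg/min

Branch n7 flow = 0.608×852.1 = 518.08 kg/min.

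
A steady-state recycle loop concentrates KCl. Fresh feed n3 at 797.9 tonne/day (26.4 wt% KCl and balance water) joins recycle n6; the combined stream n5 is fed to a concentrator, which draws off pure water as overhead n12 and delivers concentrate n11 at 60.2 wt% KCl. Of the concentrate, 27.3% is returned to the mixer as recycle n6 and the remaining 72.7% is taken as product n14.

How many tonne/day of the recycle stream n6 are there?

131.4 tonne/day

Overall KCl balance (none leaves overhead): KCl in fresh feed = KCl in product, i.e. 797.9×0.264 = (1−0.273)·n11·0.602.
n11 = 210.65/(0.602×0.727) = 481.31 tonne/day.
Recycle n6 = 0.273×481.31 = 131.4 tonne/day.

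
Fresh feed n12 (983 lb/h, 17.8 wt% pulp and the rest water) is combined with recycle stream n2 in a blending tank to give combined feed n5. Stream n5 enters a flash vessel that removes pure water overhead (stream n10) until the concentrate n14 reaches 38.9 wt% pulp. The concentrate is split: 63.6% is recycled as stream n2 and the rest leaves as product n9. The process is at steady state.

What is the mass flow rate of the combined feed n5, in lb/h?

1769 lb/h

Overall pulp balance (none leaves overhead): pulp in fresh feed = pulp in product, i.e. 983×0.178 = (1−0.636)·n14·0.389.
n14 = 174.97/(0.389×0.364) = 1235.7 lb/h.
Recycle n2 = 0.636×1235.7 = 785.92 lb/h.
Combined feed n5 = 983 + 785.92 = 1768.9 lb/h.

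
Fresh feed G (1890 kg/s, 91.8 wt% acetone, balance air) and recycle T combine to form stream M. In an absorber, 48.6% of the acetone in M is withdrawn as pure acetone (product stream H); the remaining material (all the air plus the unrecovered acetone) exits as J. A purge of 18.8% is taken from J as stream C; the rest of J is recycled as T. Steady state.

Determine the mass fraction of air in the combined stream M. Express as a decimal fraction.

0.217

air enters only via G and leaves only via the purge: 1890×0.082 = 0.188×(air in J), and the absorber passes all air, so air in M = air in J = 824.36 kg/s.
acetone in M: m_A = 1890×0.918 + (1−0.188)·(1−0.486)·m_A, so m_A = 1735/0.5826 = 2977.9 kg/s.
M = 2977.9 + 824.36 = 3802.3 kg/s.
air fraction in M = 824.36/3802.3 = 0.217.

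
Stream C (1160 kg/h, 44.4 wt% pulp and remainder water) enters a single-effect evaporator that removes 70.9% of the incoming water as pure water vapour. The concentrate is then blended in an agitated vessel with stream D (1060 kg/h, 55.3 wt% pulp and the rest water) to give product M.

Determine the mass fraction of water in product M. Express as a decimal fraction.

0.375

Vapour removed = 0.709×0.556×1160 = 457.28 kg/h; concentrate = 702.72 kg/h.
water reaching the mixer = 187.68 (from concentrate) + 1060×0.447 = 661.5 kg/h.
Product flow = 702.72 + 1060 = 1762.7 kg/h; water fraction = 0.375.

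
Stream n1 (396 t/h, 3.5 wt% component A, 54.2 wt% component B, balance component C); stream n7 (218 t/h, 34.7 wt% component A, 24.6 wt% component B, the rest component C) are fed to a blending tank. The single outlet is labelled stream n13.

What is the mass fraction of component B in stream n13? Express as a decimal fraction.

0.437

Total flow out = 396 + 218 = 614 t/h.
component B in = 396×0.542 + 218×0.246 = 268.26 t/h.
component B mass fraction in n13 = 268.26/614 = 0.437.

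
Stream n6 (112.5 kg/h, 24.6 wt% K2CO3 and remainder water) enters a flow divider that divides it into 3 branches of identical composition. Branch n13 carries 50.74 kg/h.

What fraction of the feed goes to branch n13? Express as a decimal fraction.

Fraction to n13 = 50.74/112.5 = 0.4510.

0.451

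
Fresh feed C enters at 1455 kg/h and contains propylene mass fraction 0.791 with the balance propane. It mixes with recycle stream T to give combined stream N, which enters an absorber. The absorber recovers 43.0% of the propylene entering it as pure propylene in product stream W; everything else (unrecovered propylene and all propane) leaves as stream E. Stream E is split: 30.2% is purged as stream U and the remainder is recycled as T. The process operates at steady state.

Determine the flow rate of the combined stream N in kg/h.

2918 kg/h

propane enters only via C and leaves only via the purge: 1455×0.209 = 0.302×(propane in E), and the absorber passes all propane, so propane in N = propane in E = 1006.9 kg/h.
propylene in N: m_A = 1455×0.791 + (1−0.302)·(1−0.430)·m_A, so m_A = 1150.9/0.6021 = 1911.4 kg/h.
N = 1911.4 + 1006.9 = 2918.3 kg/h.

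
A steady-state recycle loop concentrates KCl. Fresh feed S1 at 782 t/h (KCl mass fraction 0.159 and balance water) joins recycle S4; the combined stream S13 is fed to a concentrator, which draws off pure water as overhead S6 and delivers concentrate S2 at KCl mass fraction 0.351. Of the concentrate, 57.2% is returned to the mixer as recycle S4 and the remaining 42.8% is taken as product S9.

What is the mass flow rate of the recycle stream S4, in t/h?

Overall KCl balance (none leaves overhead): KCl in fresh feed = KCl in product, i.e. 782×0.159 = (1−0.572)·S2·0.351.
S2 = 124.34/(0.351×0.428) = 827.66 t/h.
Recycle S4 = 0.572×827.66 = 473.42 t/h.

473.4 t/h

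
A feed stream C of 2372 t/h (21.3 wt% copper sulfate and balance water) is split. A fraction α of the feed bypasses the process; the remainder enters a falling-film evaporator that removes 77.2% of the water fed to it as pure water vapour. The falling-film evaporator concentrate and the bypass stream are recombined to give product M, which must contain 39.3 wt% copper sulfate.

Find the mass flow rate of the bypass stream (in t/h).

583.9 t/h

All 2372×0.213 = 505.24 t/h of copper sulfate reaches M, so M = 505.24/0.393 = 1285.6 t/h and vapour = 1086.4 t/h.
The evaporator receives (1−α)·2372 of feed at 0.787 water and removes 0.772 of that water:
0.772×0.787×(1−α)×2372 = 1086.4
(1−α) = 1086.4/1441.1 = 0.7539;  α = 0.2461.
Bypass flow = 0.2461×2372 = 583.86 t/h.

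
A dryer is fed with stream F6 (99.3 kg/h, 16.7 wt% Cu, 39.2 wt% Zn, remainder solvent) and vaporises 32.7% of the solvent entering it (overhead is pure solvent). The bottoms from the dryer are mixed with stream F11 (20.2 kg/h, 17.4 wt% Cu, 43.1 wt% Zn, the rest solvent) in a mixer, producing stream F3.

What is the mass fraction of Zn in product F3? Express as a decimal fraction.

0.453

Vapour removed = 0.327×0.441×99.3 = 14.32 kg/h; concentrate = 84.98 kg/h.
Zn reaching the mixer = 38.926 (from concentrate) + 20.2×0.431 = 47.632 kg/h.
Product flow = 84.98 + 20.2 = 105.18 kg/h; Zn fraction = 0.453.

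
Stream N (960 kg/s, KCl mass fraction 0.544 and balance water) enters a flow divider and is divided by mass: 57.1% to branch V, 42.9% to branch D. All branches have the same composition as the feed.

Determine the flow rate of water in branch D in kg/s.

187.8 kg/s

Branch D total = 0.429×960 = 411.84 kg/s.
water in D = 0.456×411.84 = 187.8 kg/s.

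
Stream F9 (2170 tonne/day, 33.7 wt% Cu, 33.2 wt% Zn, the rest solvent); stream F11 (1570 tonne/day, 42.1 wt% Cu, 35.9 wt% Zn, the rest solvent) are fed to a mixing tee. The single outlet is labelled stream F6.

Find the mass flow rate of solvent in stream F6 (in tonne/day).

1064 tonne/day

solvent out = solvent in = 2170×0.331 + 1570×0.220 = 1063.7 tonne/day.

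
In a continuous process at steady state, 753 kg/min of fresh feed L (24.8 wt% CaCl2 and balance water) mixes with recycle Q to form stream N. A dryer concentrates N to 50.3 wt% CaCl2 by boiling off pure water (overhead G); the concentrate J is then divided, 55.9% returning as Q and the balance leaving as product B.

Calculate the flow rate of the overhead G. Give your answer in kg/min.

381.7 kg/min

Overall CaCl2 balance (none leaves overhead): CaCl2 in fresh feed = CaCl2 in product, i.e. 753×0.248 = (1−0.559)·J·0.503.
J = 186.74/(0.503×0.441) = 841.86 kg/min.
Recycle Q = 0.559×841.86 = 470.6 kg/min.
Combined feed N = 753 + 470.6 = 1223.6 kg/min.
Overhead G = N − J = 1223.6 − 841.86 = 381.74 kg/min.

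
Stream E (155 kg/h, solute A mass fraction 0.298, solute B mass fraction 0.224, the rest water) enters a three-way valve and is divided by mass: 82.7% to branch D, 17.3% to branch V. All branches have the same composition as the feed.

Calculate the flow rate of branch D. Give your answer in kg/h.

128.2 kg/h

Branch D flow = 0.827×155 = 128.19 kg/h.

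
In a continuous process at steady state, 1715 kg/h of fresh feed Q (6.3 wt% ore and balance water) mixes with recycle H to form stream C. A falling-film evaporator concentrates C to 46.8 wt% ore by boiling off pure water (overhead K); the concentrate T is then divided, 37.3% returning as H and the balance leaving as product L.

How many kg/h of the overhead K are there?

1484 kg/h

Overall ore balance (none leaves overhead): ore in fresh feed = ore in product, i.e. 1715×0.063 = (1−0.373)·T·0.468.
T = 108.05/(0.468×0.627) = 368.21 kg/h.
Recycle H = 0.373×368.21 = 137.34 kg/h.
Combined feed C = 1715 + 137.34 = 1852.3 kg/h.
Overhead K = C − T = 1852.3 − 368.21 = 1484.1 kg/h.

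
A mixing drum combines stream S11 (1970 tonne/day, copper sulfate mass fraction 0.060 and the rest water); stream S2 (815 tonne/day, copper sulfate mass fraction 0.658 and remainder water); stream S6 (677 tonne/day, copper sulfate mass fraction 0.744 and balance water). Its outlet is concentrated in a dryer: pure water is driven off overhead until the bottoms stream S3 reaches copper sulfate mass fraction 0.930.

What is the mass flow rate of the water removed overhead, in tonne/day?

2217 tonne/day

copper sulfate entering = 1970×0.060 + 815×0.658 + 677×0.744 = 1158.2 tonne/day.
All copper sulfate reports to S3, so S3 = 1158.2/0.930 = 1245.3 tonne/day.
Total feed = 3462 tonne/day; overhead = 3462 − 1245.3 = 2216.7 tonne/day.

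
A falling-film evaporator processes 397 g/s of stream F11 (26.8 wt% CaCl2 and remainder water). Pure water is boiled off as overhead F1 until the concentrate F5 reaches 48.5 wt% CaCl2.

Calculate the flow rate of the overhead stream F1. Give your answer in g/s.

CaCl2 is conserved: 397×0.268 = 106.4 g/s all reports to the concentrate.
Concentrate = 106.4/(target fraction) = 219.37 g/s.
Overhead = 397 − 219.37 = 177.63 g/s.

177.6 g/s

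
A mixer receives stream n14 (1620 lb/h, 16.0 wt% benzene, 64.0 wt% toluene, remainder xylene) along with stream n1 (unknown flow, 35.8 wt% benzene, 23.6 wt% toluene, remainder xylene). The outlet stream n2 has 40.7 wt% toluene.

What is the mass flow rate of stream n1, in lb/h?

Let n1 be the unknown flow. Total out = 1620 + n1.
toluene balance: 1036.8 + 0.236·n1 = 0.407·(1620 + n1)
(0.236 − 0.407)·n1 = 0.407×1620 − 1036.8 = -377.46
n1 = -377.46 / -0.171 = 2207.4 lb/h

2207 lb/h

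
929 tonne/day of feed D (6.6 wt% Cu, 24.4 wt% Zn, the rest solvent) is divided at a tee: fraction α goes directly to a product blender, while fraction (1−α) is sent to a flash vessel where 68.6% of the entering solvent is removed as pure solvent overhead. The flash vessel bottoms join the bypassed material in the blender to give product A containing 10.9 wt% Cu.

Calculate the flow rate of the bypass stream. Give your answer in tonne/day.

154.7 tonne/day

All 929×0.066 = 61.314 tonne/day of Cu reaches A, so A = 61.314/0.109 = 562.51 tonne/day and vapour = 366.49 tonne/day.
The evaporator receives (1−α)·929 of feed at 0.690 solvent and removes 0.686 of that solvent:
0.686×0.690×(1−α)×929 = 366.49
(1−α) = 366.49/439.73 = 0.8334;  α = 0.1666.
Bypass flow = 0.1666×929 = 154.74 tonne/day.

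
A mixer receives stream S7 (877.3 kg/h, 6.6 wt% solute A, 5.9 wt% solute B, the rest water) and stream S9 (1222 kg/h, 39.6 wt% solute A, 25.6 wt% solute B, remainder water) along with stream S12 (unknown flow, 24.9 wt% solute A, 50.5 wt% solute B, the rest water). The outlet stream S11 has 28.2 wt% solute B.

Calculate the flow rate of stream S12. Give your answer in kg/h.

Let S12 be the unknown flow. Total out = 2099.3 + S12.
solute B balance: 364.59 + 0.505·S12 = 0.282·(2099.3 + S12)
(0.505 − 0.282)·S12 = 0.282×2099.3 − 364.59 = 227.41
S12 = 227.41 / 0.223 = 1019.8 kg/h

1020 kg/h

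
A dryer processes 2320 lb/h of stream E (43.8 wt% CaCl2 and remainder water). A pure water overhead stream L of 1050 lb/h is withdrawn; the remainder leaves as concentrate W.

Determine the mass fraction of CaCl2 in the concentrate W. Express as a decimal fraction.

CaCl2 is not removed: 2320×0.438 = 1016.2 lb/h of CaCl2 enters W.
Concentrate = 2320 − 1050 = 1270 lb/h.
Mass fraction = 1016.2/1270 = 0.800.

0.800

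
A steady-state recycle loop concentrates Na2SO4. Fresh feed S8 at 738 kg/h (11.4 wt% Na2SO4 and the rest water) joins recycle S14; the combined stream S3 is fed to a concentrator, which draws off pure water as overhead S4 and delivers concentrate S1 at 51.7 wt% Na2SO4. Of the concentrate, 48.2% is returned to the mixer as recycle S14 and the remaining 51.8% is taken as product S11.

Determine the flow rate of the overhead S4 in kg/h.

575.3 kg/h

Overall Na2SO4 balance (none leaves overhead): Na2SO4 in fresh feed = Na2SO4 in product, i.e. 738×0.114 = (1−0.482)·S1·0.517.
S1 = 84.132/(0.517×0.518) = 314.15 kg/h.
Recycle S14 = 0.482×314.15 = 151.42 kg/h.
Combined feed S3 = 738 + 151.42 = 889.42 kg/h.
Overhead S4 = S3 − S1 = 889.42 − 314.15 = 575.27 kg/h.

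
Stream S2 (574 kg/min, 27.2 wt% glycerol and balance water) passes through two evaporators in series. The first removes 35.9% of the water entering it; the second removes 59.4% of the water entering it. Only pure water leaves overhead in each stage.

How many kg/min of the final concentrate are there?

264.9 kg/min

water in feed = 574×0.728 = 417.87 kg/min.
After stage 1: water left = (1−0.359)×417.87 = 267.86; stream total = 423.98 kg/min.
After stage 2: water left = (1−0.594)×267.86 = 108.75; final concentrate = 264.88 kg/min.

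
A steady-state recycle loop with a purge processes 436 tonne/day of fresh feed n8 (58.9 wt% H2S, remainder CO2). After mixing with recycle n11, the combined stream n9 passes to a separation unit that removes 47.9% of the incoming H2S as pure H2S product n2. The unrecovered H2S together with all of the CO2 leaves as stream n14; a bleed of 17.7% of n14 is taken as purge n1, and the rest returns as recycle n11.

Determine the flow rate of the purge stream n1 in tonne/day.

220.7 tonne/day

CO2 enters only via n8 and leaves only via the purge: 436×0.411 = 0.177×(CO2 in n14), and the separation unit passes all CO2, so CO2 in n9 = CO2 in n14 = 1012.4 tonne/day.
H2S in n9: m_A = 436×0.589 + (1−0.177)·(1−0.479)·m_A, so m_A = 256.8/0.5712 = 449.57 tonne/day.
n14 = (1−0.479)×449.57 + 1012.4 = 1246.6 tonne/day.
Purge n1 = 0.177×1246.6 = 220.65 tonne/day.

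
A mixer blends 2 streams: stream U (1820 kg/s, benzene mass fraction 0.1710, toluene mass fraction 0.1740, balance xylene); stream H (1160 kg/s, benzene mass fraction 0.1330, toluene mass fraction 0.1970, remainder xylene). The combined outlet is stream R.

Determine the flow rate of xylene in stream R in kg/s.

xylene out = xylene in = 1820×0.655 + 1160×0.670 = 1969.3 kg/s.

1969 kg/s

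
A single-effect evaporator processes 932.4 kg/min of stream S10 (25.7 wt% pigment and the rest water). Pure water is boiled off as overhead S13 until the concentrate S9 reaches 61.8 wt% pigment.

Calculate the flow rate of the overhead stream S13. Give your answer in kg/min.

pigment is conserved: 932.4×0.257 = 239.63 kg/min all reports to the concentrate.
Concentrate = 239.63/(target fraction) = 387.75 kg/min.
Overhead = 932.4 − 387.75 = 544.65 kg/min.

544.7 kg/min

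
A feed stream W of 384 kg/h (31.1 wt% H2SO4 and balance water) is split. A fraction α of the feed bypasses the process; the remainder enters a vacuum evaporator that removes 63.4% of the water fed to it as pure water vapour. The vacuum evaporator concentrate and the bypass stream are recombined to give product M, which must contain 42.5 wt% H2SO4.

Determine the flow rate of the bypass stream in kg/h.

All 384×0.311 = 119.42 kg/h of H2SO4 reaches M, so M = 119.42/0.425 = 281 kg/h and vapour = 103 kg/h.
The evaporator receives (1−α)·384 of feed at 0.689 water and removes 0.634 of that water:
0.634×0.689×(1−α)×384 = 103
(1−α) = 103/167.74 = 0.6141;  α = 0.3859.
Bypass flow = 0.3859×384 = 148.2 kg/h.

148.2 kg/h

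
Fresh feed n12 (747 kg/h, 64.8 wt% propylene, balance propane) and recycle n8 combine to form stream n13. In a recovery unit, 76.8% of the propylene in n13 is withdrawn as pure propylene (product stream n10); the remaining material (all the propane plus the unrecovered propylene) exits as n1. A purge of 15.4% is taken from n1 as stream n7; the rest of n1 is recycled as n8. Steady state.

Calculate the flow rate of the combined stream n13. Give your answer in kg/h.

propane enters only via n12 and leaves only via the purge: 747×0.352 = 0.154×(propane in n1), and the recovery unit passes all propane, so propane in n13 = propane in n1 = 1707.4 kg/h.
propylene in n13: m_A = 747×0.648 + (1−0.154)·(1−0.768)·m_A, so m_A = 484.06/0.8037 = 602.26 kg/h.
n13 = 602.26 + 1707.4 = 2309.7 kg/h.

2310 kg/h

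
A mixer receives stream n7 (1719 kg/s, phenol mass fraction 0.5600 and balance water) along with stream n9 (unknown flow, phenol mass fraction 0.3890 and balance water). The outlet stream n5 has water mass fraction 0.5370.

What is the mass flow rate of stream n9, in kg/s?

2253 kg/s

Let n9 be the unknown flow. Total out = 1719 + n9.
water balance: 756.36 + 0.611·n9 = 0.537·(1719 + n9)
(0.611 − 0.537)·n9 = 0.537×1719 − 756.36 = 166.74
n9 = 166.74 / 0.074 = 2253.3 kg/s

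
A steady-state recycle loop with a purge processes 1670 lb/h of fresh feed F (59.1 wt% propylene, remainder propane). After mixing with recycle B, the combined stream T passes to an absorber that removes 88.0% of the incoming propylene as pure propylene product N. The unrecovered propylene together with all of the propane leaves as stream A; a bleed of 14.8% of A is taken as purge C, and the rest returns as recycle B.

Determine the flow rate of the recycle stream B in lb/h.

propane enters only via F and leaves only via the purge: 1670×0.409 = 0.148×(propane in A), and the absorber passes all propane, so propane in T = propane in A = 4615.1 lb/h.
propylene in T: m_A = 1670×0.591 + (1−0.148)·(1−0.880)·m_A, so m_A = 986.97/0.8978 = 1099.4 lb/h.
A = (1−0.880)×1099.4 + 4615.1 = 4747 lb/h.
Recycle B = (1−0.148)×4747 = 4044.4 lb/h.

4044 lb/h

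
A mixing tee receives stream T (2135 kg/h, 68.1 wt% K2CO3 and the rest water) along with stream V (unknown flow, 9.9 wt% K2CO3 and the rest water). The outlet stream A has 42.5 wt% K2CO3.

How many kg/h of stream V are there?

1677 kg/h

Let V be the unknown flow. Total out = 2135 + V.
K2CO3 balance: 1453.9 + 0.099·V = 0.425·(2135 + V)
(0.099 − 0.425)·V = 0.425×2135 − 1453.9 = -546.56
V = -546.56 / -0.326 = 1676.6 kg/h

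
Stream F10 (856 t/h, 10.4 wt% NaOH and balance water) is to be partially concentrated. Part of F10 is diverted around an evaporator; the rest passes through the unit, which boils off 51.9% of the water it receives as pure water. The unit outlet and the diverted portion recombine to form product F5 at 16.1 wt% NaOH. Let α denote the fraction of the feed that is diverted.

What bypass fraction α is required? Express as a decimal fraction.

All 856×0.104 = 89.024 t/h of NaOH reaches F5, so F5 = 89.024/0.161 = 552.94 t/h and vapour = 303.06 t/h.
The evaporator receives (1−α)·856 of feed at 0.896 water and removes 0.519 of that water:
0.519×0.896×(1−α)×856 = 303.06
(1−α) = 303.06/398.06 = 0.7613;  α = 0.2387.

0.239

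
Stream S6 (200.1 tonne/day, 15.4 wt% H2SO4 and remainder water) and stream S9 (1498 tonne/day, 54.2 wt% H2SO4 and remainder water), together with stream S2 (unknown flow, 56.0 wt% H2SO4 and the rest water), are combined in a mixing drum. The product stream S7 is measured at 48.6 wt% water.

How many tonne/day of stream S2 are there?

654.2 tonne/day

Let S2 be the unknown flow. Total out = 1698.1 + S2.
water balance: 855.37 + 0.440·S2 = 0.486·(1698.1 + S2)
(0.440 − 0.486)·S2 = 0.486×1698.1 − 855.37 = -30.092
S2 = -30.092 / -0.046 = 654.17 tonne/day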